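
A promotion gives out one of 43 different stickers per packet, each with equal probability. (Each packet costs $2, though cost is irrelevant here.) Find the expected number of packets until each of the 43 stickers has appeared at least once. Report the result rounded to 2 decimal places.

The wait to go from k to k+1 distinct stickers is geometric with mean 43/(43-k).
E[T] = 43/43 + 43/42 + 43/41 + ... + 43/2 + 43/1 = 43·H_{43}.
H_{43} = 4.350, so E[T] = 187.050.

187.05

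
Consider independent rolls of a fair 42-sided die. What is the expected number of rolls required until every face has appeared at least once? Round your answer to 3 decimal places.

After k distinct faces have appeared, the next roll gives a new one with probability (42-k)/42, so the expected wait for the (k+1)-th is 42/(42-k).
E[T] = 42/42 + 42/41 + 42/40 + ... + 42/2 + 42/1 = 42·H_{42}.
H_{42} = 4.3267, so E[T] = 181.7232.

181.723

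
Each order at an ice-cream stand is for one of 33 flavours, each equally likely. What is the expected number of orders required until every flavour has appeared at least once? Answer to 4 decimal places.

134.9303

Split into phases: going from k distinct to k+1 distinct takes on average 33/(33-k) orders.
E[T] = 33/33 + 33/32 + 33/31 + ... + 33/2 + 33/1 = 33·H_{33}.
H_{33} = 4.08880, so E[T] = 134.93034.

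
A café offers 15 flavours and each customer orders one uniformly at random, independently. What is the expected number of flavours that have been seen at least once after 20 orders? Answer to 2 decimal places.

11.23

For each flavour, P(seen in 20 orders) = 1 - (14/15)^20 = 0.748.
By linearity of expectation, E[distinct seen] = 15·(1 - (14/15)^20) = 11.226.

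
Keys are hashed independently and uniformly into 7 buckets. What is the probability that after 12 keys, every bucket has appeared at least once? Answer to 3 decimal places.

Let A_i be the event that bucket i is missing after 12 keys. By inclusion–exclusion on the A_i,
P(all seen) = Σ_{j=0}^{7} (-1)^j C(7,j)((7-j)/7)^12
= 1.0000 - 1.1009 + 0.3704 - 0.0424 + 0.0013 - 0.0000 + 0.0000 - 0.0000
= 0.2285.

0.228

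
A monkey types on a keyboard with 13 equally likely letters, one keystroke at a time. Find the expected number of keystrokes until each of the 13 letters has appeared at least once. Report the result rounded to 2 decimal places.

41.34

After k distinct letters have appeared, the next keystroke gives a new one with probability (13-k)/13, so the expected wait for the (k+1)-th is 13/(13-k).
E[T] = 13/13 + 13/12 + 13/11 + ... + 13/2 + 13/1 = 13·H_{13}.
H_{13} = 3.180, so E[T] = 41.342.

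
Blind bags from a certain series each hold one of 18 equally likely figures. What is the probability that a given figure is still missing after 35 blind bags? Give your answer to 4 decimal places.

0.1353

Each blind bag misses the fixed figure with probability (18-1)/18 = 17/18, independently.
P(still missing after 35) = (17/18)^35 = 0.13526.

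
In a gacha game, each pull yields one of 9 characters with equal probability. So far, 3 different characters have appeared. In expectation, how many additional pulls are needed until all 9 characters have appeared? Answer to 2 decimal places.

From k distinct to k+1 distinct takes on average 9/(9-k) pulls.
Sum over k = 3,...,8: E = 9/6 + 9/5 + 9/4 + 9/3 + 9/2 + 9/1 = 22.050.

22.05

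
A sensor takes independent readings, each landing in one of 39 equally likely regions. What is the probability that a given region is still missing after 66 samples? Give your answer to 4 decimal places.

0.1801

On each sample the fixed region fails to appear with probability 38/39.
P(still missing after 66) = (38/39)^66 = 0.18007.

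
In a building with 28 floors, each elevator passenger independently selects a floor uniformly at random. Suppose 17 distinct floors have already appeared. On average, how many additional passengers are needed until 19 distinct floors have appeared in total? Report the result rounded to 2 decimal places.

With k distinct floors already seen, the next new one takes an expected 28/(28-k) passengers.
Sum over k = 17,...,18: E = 28/11 + 28/10 = 5.345.

5.35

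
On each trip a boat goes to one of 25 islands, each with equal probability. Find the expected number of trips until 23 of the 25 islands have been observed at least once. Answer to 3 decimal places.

57.899

With k distinct islands already seen, the next new one arrives after an expected 25/(25-k) trips.
Sum over k = 0,...,22: E = 25/25 + 25/24 + 25/23 + ... + 25/4 + 25/3 = 57.8990.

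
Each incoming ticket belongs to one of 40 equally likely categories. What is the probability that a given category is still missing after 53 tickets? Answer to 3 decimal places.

0.261

On each ticket the fixed category fails to appear with probability 39/40.
P(still missing after 53) = (39/40)^53 = 0.2614.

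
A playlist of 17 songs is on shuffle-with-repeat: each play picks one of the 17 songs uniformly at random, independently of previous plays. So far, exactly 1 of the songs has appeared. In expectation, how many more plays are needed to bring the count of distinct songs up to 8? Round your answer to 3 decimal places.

With k distinct songs already seen, the next new one takes an expected 17/(17-k) plays.
Sum over k = 1,...,7: E = 17/16 + 17/15 + 17/14 + ... + 17/11 + 17/10 = 9.3799.

9.380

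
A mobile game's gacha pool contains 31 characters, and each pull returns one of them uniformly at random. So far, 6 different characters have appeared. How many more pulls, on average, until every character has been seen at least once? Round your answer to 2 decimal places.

118.29

From k distinct to k+1 distinct takes on average 31/(31-k) pulls.
Sum over k = 6,...,30: E = 31/25 + 31/24 + 31/23 + ... + 31/2 + 31/1 = 118.295.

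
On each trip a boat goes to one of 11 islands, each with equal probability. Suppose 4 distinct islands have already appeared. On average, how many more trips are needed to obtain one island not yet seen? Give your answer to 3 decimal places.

The number of trips until the next new island is geometric with success probability 7/11, so its mean is 11/7.
E = 11/7 = 1.5714.

1.571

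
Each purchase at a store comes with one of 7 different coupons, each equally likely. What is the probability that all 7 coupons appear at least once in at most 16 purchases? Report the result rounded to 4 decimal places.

Let A_i be the event that coupon i is missing after 16 purchases. By inclusion–exclusion on the A_i,
P(all seen) = Σ_{j=0}^{7} (-1)^j C(7,j)((7-j)/7)^16
= 1.00000 - 0.59422 + 0.09642 - 0.00452 + 0.00005 - 0.00000 + 0.00000 - 0.00000
= 0.49772.

0.4977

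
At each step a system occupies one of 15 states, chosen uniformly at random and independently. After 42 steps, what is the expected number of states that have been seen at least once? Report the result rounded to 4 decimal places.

For each state, P(seen in 42 steps) = 1 - (14/15)^42 = 0.94485.
By linearity of expectation, E[distinct seen] = 15·(1 - (14/15)^42) = 14.17275.

14.1728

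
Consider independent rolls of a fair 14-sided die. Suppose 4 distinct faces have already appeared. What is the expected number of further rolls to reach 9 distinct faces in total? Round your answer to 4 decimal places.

From k distinct to k+1 distinct takes on average 14/(14-k) rolls.
Sum over k = 4,...,8: E = 14/10 + 14/9 + 14/8 + 14/7 + 14/6 = 9.03889.

9.0389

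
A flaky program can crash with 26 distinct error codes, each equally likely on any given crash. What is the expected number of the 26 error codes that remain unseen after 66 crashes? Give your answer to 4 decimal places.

For each error code, P(unseen after 66) = (25/26)^66 = 0.07513.
By linearity of expectation, E[unseen] = 26·(25/26)^66 = 1.95332.

1.9533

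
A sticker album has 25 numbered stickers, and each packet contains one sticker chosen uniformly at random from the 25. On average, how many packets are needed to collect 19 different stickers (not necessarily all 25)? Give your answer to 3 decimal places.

34.149

With k distinct stickers already seen, the next new one arrives after an expected 25/(25-k) packets.
Sum over k = 0,...,18: E = 25/25 + 25/24 + 25/23 + ... + 25/8 + 25/7 = 34.1490.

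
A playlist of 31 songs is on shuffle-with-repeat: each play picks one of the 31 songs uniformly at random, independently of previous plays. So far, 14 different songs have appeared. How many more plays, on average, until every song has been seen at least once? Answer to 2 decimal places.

106.63

The wait to go from k to k+1 distinct songs is geometric with mean 31/(31-k).
Sum over k = 14,...,30: E = 31/17 + 31/16 + 31/15 + ... + 31/2 + 31/1 = 106.626.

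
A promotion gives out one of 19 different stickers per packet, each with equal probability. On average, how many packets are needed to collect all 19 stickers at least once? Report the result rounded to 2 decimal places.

Split into phases: going from k distinct to k+1 distinct takes on average 19/(19-k) packets.
E[T] = 19/19 + 19/18 + 19/17 + ... + 19/2 + 19/1 = 19·H_{19}.
H_{19} = 3.548, so E[T] = 67.407.

67.41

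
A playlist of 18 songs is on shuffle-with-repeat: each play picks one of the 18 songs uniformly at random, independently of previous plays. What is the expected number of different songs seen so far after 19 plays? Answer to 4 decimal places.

11.9239

For each song, P(seen in 19 plays) = 1 - (17/18)^19 = 0.66244.
By linearity of expectation, E[distinct seen] = 18·(1 - (17/18)^19) = 11.92391.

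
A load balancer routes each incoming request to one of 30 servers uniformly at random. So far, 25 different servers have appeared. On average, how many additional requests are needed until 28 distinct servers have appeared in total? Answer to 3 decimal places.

From k distinct to k+1 distinct takes on average 30/(30-k) requests.
Sum over k = 25,...,27: E = 30/5 + 30/4 + 30/3 = 23.5000.

23.500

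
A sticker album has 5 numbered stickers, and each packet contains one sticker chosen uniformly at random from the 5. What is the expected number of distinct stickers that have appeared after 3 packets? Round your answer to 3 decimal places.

For each sticker, P(seen in 3 packets) = 1 - (4/5)^3 = 0.4880.
By linearity of expectation, E[distinct seen] = 5·(1 - (4/5)^3) = 2.4400.

2.440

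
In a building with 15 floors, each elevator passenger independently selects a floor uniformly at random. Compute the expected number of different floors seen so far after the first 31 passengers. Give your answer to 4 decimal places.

13.2330

For each floor, P(seen in 31 passengers) = 1 - (14/15)^31 = 0.88220.
By linearity of expectation, E[distinct seen] = 15·(1 - (14/15)^31) = 13.23302.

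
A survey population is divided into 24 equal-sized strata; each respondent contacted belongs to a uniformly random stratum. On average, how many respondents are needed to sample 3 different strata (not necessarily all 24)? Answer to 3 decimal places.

Going from k to k+1 distinct takes a geometric number of respondents with mean 24/(24-k).
Sum over k = 0,...,2: E = 24/24 + 24/23 + 24/22 = 3.1344.

3.134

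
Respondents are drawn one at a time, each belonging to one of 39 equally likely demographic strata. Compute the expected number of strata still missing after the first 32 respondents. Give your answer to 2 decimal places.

For each stratum, P(unseen after 32) = (38/39)^32 = 0.436.
By linearity of expectation, E[unseen] = 39·(38/39)^32 = 16.985.

16.99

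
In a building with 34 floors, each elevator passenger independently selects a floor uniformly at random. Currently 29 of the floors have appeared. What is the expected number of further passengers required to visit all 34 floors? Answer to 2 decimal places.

77.63

From k distinct to k+1 distinct takes on average 34/(34-k) passengers.
Sum over k = 29,...,33: E = 34/5 + 34/4 + 34/3 + 34/2 + 34/1 = 77.633.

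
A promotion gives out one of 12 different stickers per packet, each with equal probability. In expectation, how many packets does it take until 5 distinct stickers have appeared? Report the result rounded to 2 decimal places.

6.12

With k distinct stickers already seen, the next new one arrives after an expected 12/(12-k) packets.
Sum over k = 0,...,4: E = 12/12 + 12/11 + 12/10 + 12/9 + 12/8 = 6.124.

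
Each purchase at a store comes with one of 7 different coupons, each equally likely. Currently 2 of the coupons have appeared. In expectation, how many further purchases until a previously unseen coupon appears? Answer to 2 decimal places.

Each purchase yields a new coupon with probability (7-2)/7 = 5/7, so the wait is geometric with mean 7/5.
E = 7/5 = 1.400.

1.40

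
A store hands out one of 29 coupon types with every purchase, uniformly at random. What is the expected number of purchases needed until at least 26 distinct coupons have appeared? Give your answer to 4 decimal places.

With k distinct coupons already seen, the next new one arrives after an expected 29/(29-k) purchases.
Sum over k = 0,...,25: E = 29/29 + 29/28 + 29/27 + ... + 29/5 + 29/4 = 61.72129.

61.7213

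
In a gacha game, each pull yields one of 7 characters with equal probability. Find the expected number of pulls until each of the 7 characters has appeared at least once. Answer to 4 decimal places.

18.1500

Split into phases: going from k distinct to k+1 distinct takes on average 7/(7-k) pulls.
E[T] = 7/7 + 7/6 + 7/5 + ... + 7/2 + 7/1 = 7·H_{7}.
H_{7} = 2.59286, so E[T] = 18.15000.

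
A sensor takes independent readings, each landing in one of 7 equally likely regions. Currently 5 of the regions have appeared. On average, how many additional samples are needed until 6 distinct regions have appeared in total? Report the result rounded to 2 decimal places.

The wait to go from k to k+1 distinct regions is geometric with mean 7/(7-k).
Only the k = 5 term is needed: E = 7/2 = 3.500.

3.50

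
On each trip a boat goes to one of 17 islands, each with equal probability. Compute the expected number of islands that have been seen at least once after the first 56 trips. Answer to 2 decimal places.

16.43

For each island, P(seen in 56 trips) = 1 - (16/17)^56 = 0.966.
By linearity of expectation, E[distinct seen] = 17·(1 - (16/17)^56) = 16.430.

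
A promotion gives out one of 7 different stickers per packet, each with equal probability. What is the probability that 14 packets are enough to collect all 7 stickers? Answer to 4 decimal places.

0.3666

By inclusion–exclusion over which stickers are missing,
P(all seen) = Σ_{j=0}^{7} (-1)^j C(7,j)((7-j)/7)^14
= 1.00000 - 0.80880 + 0.18898 - 0.01385 + 0.00025 - 0.00000 + 0.00000 - 0.00000
= 0.36657.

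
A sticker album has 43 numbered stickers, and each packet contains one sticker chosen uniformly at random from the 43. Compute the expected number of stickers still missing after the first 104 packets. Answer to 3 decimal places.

3.721

For each sticker, P(unseen after 104) = (42/43)^104 = 0.0865.
By linearity of expectation, E[unseen] = 43·(42/43)^104 = 3.7211.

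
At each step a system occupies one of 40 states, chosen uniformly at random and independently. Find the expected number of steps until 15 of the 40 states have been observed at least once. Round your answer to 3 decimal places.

18.503

With k distinct states already seen, the next new one arrives after an expected 40/(40-k) steps.
Sum over k = 0,...,14: E = 40/40 + 40/39 + 40/38 + ... + 40/27 + 40/26 = 18.5034.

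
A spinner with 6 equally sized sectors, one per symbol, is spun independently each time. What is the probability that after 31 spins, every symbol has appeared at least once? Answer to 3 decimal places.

0.979

By inclusion–exclusion over which symbols are missing,
P(all seen) = Σ_{j=0}^{6} (-1)^j C(6,j)((6-j)/6)^31
= 1.0000 - 0.0211 + 0.0001 - 0.0000 + 0.0000 - 0.0000 + 0.0000
= 0.9790.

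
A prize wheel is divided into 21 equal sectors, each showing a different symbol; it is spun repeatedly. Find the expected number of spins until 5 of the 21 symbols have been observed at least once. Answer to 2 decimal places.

5.56

With k distinct symbols already seen, the next new one arrives after an expected 21/(21-k) spins.
Sum over k = 0,...,4: E = 21/21 + 21/20 + 21/19 + 21/18 + 21/17 = 5.557.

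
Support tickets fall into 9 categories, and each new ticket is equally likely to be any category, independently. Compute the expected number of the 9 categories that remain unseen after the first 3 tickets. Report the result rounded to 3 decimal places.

For each category, P(unseen after 3) = (8/9)^3 = 0.7023.
By linearity of expectation, E[unseen] = 9·(8/9)^3 = 6.3210.

6.321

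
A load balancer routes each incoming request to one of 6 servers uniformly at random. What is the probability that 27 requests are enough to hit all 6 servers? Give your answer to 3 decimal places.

0.957

Let A_i be the event that server i is missing after 27 requests. By inclusion–exclusion on the A_i,
P(all seen) = Σ_{j=0}^{6} (-1)^j C(6,j)((6-j)/6)^27
= 1.0000 - 0.0437 + 0.0003 - 0.0000 + 0.0000 - 0.0000 + 0.0000
= 0.9566.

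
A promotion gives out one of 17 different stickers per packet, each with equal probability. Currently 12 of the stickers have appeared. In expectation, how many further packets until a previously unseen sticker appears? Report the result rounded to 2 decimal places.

The number of packets until the next new sticker is geometric with success probability 5/17, so its mean is 17/5.
E = 17/5 = 3.400.

3.40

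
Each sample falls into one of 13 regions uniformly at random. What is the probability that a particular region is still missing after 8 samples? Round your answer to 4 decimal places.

0.5271

On each sample the fixed region fails to appear with probability 12/13.
P(still missing after 8) = (12/13)^8 = 0.52711.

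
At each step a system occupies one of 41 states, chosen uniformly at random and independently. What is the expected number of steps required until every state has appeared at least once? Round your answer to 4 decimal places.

Split into phases: going from k distinct to k+1 distinct takes on average 41/(41-k) steps.
E[T] = 41/41 + 41/40 + 41/39 + ... + 41/2 + 41/1 = 41·H_{41}.
H_{41} = 4.30293, so E[T] = 176.42026.

176.4203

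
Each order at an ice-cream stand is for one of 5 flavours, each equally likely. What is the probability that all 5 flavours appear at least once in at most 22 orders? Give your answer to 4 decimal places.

By inclusion–exclusion over which flavours are missing,
P(all seen) = Σ_{j=0}^{5} (-1)^j C(5,j)((5-j)/5)^22
= 1.00000 - 0.03689 + 0.00013 - 0.00000 + 0.00000 - 0.00000
= 0.96324.

0.9632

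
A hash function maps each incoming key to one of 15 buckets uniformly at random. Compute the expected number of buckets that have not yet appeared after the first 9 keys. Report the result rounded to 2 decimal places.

8.06

For each bucket, P(unseen after 9) = (14/15)^9 = 0.537.
By linearity of expectation, E[unseen] = 15·(14/15)^9 = 8.062.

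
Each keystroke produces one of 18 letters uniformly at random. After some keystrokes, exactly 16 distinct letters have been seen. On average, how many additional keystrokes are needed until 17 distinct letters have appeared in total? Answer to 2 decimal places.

From k distinct to k+1 distinct takes on average 18/(18-k) keystrokes.
Only the k = 16 term is needed: E = 18/2 = 9.000.

9.00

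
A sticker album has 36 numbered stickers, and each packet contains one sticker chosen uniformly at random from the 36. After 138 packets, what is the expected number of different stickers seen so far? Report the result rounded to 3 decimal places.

For each sticker, P(seen in 138 packets) = 1 - (35/36)^138 = 0.9795.
By linearity of expectation, E[distinct seen] = 36·(1 - (35/36)^138) = 35.2622.

35.262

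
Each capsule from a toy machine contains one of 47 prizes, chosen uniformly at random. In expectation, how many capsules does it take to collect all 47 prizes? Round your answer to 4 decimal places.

208.5843

After k distinct prizes have appeared, the next capsule gives a new one with probability (47-k)/47, so the expected wait for the (k+1)-th is 47/(47-k).
E[T] = 47/47 + 47/46 + 47/45 + ... + 47/2 + 47/1 = 47·H_{47}.
H_{47} = 4.43796, so E[T] = 208.58430.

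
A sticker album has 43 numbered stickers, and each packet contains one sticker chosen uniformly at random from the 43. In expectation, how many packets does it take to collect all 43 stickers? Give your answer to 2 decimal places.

187.05

After k distinct stickers have appeared, the next packet gives a new one with probability (43-k)/43, so the expected wait for the (k+1)-th is 43/(43-k).
E[T] = 43/43 + 43/42 + 43/41 + ... + 43/2 + 43/1 = 43·H_{43}.
H_{43} = 4.350, so E[T] = 187.050.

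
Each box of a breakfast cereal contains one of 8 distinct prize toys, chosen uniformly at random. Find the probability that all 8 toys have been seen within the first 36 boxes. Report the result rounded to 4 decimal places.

0.9355

By inclusion–exclusion over which toys are missing,
P(all seen) = Σ_{j=0}^{8} (-1)^j C(8,j)((8-j)/8)^36
= 1.00000 - 0.06537 + 0.00089 - 0.00000 + 0.00000 - 0.00000 + 0.00000 - 0.00000 + 0.00000
= 0.93552.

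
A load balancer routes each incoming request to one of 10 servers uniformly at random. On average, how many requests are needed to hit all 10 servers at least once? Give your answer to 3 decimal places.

29.290

Split into phases: going from k distinct to k+1 distinct takes on average 10/(10-k) requests.
E[T] = 10/10 + 10/9 + 10/8 + ... + 10/2 + 10/1 = 10·H_{10}.
H_{10} = 2.9290, so E[T] = 29.2897.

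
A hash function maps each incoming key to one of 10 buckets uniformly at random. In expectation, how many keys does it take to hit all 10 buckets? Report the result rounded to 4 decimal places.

The wait to go from k to k+1 distinct buckets is geometric with mean 10/(10-k).
E[T] = 10/10 + 10/9 + 10/8 + ... + 10/2 + 10/1 = 10·H_{10}.
H_{10} = 2.92897, so E[T] = 29.28968.

29.2897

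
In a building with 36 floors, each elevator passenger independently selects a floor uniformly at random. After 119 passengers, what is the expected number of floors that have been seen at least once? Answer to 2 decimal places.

For each floor, P(seen in 119 passengers) = 1 - (35/36)^119 = 0.965.
By linearity of expectation, E[distinct seen] = 36·(1 - (35/36)^119) = 34.740.

34.74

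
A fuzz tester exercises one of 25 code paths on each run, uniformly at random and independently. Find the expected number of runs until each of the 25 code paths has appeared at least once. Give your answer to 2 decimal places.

After k distinct code paths have appeared, the next run gives a new one with probability (25-k)/25, so the expected wait for the (k+1)-th is 25/(25-k).
E[T] = 25/25 + 25/24 + 25/23 + ... + 25/2 + 25/1 = 25·H_{25}.
H_{25} = 3.816, so E[T] = 95.399.

95.40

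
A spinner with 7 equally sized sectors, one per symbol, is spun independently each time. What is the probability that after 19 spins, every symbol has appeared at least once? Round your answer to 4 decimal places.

By inclusion–exclusion over which symbols are missing,
P(all seen) = Σ_{j=0}^{7} (-1)^j C(7,j)((7-j)/7)^19
= 1.00000 - 0.37420 + 0.03514 - 0.00084 + 0.00000 - 0.00000 + 0.00000 - 0.00000
= 0.66009.

0.6601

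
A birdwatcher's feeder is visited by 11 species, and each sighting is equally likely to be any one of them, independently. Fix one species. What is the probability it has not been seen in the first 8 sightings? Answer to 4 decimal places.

0.4665

Each sighting misses the fixed species with probability (11-1)/11 = 10/11, independently.
P(still missing after 8) = (10/11)^8 = 0.46651.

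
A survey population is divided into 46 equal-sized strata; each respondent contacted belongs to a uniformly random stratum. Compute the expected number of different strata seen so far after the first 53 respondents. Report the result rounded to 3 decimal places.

31.650

For each stratum, P(seen in 53 respondents) = 1 - (45/46)^53 = 0.6880.
By linearity of expectation, E[distinct seen] = 46·(1 - (45/46)^53) = 31.6499.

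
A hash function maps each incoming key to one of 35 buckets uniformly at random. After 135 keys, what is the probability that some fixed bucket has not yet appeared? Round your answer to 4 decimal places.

0.0200

On each key the fixed bucket fails to appear with probability 34/35.
P(still missing after 135) = (34/35)^135 = 0.01997.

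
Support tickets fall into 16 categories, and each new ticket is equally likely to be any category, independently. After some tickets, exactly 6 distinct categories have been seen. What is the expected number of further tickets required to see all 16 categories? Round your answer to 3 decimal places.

From k distinct to k+1 distinct takes on average 16/(16-k) tickets.
Sum over k = 6,...,15: E = 16/10 + 16/9 + 16/8 + ... + 16/2 + 16/1 = 46.8635.

46.863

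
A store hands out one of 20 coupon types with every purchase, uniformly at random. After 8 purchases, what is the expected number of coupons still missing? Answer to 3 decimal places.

For each coupon, P(unseen after 8) = (19/20)^8 = 0.6634.
By linearity of expectation, E[unseen] = 20·(19/20)^8 = 13.2684.

13.268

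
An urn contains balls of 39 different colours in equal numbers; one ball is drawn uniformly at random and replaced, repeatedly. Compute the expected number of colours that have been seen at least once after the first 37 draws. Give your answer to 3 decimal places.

For each colour, P(seen in 37 draws) = 1 - (38/39)^37 = 0.6175.
By linearity of expectation, E[distinct seen] = 39·(1 - (38/39)^37) = 24.0835.

24.083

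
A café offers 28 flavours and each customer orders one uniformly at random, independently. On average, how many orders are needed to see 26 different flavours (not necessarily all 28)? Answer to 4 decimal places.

67.9608

Going from k to k+1 distinct takes a geometric number of orders with mean 28/(28-k).
Sum over k = 0,...,25: E = 28/28 + 28/27 + 28/26 + ... + 28/4 + 28/3 = 67.96079.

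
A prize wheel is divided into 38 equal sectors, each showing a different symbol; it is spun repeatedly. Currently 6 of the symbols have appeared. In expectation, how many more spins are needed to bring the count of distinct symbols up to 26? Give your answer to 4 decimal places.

36.3008

From k distinct to k+1 distinct takes on average 38/(38-k) spins.
Sum over k = 6,...,25: E = 38/32 + 38/31 + 38/30 + ... + 38/14 + 38/13 = 36.30081.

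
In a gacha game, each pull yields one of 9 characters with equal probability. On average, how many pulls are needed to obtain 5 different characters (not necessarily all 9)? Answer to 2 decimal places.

6.71

Going from k to k+1 distinct takes a geometric number of pulls with mean 9/(9-k).
Sum over k = 0,...,4: E = 9/9 + 9/8 + 9/7 + 9/6 + 9/5 = 6.711.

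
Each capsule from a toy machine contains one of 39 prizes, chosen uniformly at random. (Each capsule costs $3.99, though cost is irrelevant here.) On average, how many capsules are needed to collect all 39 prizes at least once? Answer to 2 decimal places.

Split into phases: going from k distinct to k+1 distinct takes on average 39/(39-k) capsules.
E[T] = 39/39 + 39/38 + 39/37 + ... + 39/2 + 39/1 = 39·H_{39}.
H_{39} = 4.254, so E[T] = 165.888.

165.89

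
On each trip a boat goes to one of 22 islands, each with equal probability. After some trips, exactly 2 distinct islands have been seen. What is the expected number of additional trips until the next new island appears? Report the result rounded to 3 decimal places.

Each trip yields a new island with probability (22-2)/22 = 20/22, so the wait is geometric with mean 22/20.
E = 22/20 = 1.1000.

1.100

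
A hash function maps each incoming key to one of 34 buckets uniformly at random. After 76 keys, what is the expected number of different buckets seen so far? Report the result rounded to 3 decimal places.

30.483

For each bucket, P(seen in 76 keys) = 1 - (33/34)^76 = 0.8966.
By linearity of expectation, E[distinct seen] = 34·(1 - (33/34)^76) = 30.4833.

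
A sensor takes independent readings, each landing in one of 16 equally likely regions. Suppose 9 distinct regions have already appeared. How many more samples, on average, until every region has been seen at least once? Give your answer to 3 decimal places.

With k distinct regions already seen, the next new one takes an expected 16/(16-k) samples.
Sum over k = 9,...,15: E = 16/7 + 16/6 + 16/5 + ... + 16/2 + 16/1 = 41.4857.

41.486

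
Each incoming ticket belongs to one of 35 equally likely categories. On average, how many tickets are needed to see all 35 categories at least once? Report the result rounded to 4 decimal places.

145.1373

After k distinct categories have appeared, the next ticket gives a new one with probability (35-k)/35, so the expected wait for the (k+1)-th is 35/(35-k).
E[T] = 35/35 + 35/34 + 35/33 + ... + 35/2 + 35/1 = 35·H_{35}.
H_{35} = 4.14678, so E[T] = 145.13735.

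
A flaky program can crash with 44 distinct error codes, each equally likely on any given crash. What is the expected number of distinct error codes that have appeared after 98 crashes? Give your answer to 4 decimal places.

39.3762

For each error code, P(seen in 98 crashes) = 1 - (43/44)^98 = 0.89491.
By linearity of expectation, E[distinct seen] = 44·(1 - (43/44)^98) = 39.37620.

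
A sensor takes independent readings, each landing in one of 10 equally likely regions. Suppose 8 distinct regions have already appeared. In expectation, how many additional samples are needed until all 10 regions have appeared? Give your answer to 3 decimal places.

From k distinct to k+1 distinct takes on average 10/(10-k) samples.
Sum over k = 8,...,9: E = 10/2 + 10/1 = 15.0000.

15.000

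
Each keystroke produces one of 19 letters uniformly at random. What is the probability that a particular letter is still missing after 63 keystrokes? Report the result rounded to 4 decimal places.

0.0332

Each keystroke misses the fixed letter with probability (19-1)/19 = 18/19, independently.
P(still missing after 63) = (18/19)^63 = 0.03317.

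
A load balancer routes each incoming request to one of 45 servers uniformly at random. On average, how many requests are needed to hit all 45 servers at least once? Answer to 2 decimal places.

After k distinct servers have appeared, the next request gives a new one with probability (45-k)/45, so the expected wait for the (k+1)-th is 45/(45-k).
E[T] = 45/45 + 45/44 + 45/43 + ... + 45/2 + 45/1 = 45·H_{45}.
H_{45} = 4.395, so E[T] = 197.773.

197.77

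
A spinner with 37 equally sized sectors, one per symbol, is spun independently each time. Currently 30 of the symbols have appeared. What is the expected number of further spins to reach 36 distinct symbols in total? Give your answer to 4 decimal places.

The wait to go from k to k+1 distinct symbols is geometric with mean 37/(37-k).
Sum over k = 30,...,35: E = 37/7 + 37/6 + 37/5 + 37/4 + 37/3 + 37/2 = 58.93571.

58.9357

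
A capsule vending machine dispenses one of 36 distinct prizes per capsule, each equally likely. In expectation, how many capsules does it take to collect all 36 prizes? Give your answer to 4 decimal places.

150.2841

The wait to go from k to k+1 distinct prizes is geometric with mean 36/(36-k).
E[T] = 36/36 + 36/35 + 36/34 + ... + 36/2 + 36/1 = 36·H_{36}.
H_{36} = 4.17456, so E[T] = 150.28413.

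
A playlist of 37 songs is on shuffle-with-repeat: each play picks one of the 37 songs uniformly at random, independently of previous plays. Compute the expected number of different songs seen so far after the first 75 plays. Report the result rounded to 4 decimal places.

For each song, P(seen in 75 plays) = 1 - (36/37)^75 = 0.87190.
By linearity of expectation, E[distinct seen] = 37·(1 - (36/37)^75) = 32.26020.

32.2602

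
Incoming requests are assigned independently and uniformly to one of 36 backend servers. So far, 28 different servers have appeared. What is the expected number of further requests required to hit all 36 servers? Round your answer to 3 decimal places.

The wait to go from k to k+1 distinct servers is geometric with mean 36/(36-k).
Sum over k = 28,...,35: E = 36/8 + 36/7 + 36/6 + ... + 36/2 + 36/1 = 97.8429.

97.843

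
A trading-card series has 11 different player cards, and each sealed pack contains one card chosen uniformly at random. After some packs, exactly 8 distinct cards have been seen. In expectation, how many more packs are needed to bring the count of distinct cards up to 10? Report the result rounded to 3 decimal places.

9.167

From k distinct to k+1 distinct takes on average 11/(11-k) packs.
Sum over k = 8,...,9: E = 11/3 + 11/2 = 9.1667.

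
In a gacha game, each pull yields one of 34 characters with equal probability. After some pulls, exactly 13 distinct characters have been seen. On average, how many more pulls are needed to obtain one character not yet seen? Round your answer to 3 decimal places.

The number of pulls until the next new character is geometric with success probability 21/34, so its mean is 34/21.
E = 34/21 = 1.6190.

1.619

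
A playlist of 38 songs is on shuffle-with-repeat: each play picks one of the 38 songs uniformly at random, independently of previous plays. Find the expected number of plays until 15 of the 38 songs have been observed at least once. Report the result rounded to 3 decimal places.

18.757

Going from k to k+1 distinct takes a geometric number of plays with mean 38/(38-k).
Sum over k = 0,...,14: E = 38/38 + 38/37 + 38/36 + ... + 38/25 + 38/24 = 18.7572.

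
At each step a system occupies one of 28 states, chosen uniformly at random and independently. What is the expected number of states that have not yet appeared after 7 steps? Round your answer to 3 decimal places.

21.707

For each state, P(unseen after 7) = (27/28)^7 = 0.7752.
By linearity of expectation, E[unseen] = 28·(27/28)^7 = 21.7069.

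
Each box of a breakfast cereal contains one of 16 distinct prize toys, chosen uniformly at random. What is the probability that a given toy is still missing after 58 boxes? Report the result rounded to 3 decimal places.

0.024

Each box misses the fixed toy with probability (16-1)/16 = 15/16, independently.
P(still missing after 58) = (15/16)^58 = 0.0237.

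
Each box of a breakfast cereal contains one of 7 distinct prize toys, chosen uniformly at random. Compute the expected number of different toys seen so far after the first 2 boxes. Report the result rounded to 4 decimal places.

For each toy, P(seen in 2 boxes) = 1 - (6/7)^2 = 0.26531.
By linearity of expectation, E[distinct seen] = 7·(1 - (6/7)^2) = 1.85714.

1.8571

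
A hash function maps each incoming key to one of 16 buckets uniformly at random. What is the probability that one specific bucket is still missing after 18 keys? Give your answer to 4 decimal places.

0.3130

On each key the fixed bucket fails to appear with probability 15/16.
P(still missing after 18) = (15/16)^18 = 0.31296.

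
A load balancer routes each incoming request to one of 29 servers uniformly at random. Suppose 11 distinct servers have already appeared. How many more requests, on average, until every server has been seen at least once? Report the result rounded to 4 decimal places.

The wait to go from k to k+1 distinct servers is geometric with mean 29/(29-k).
Sum over k = 11,...,28: E = 29/18 + 29/17 + 29/16 + ... + 29/2 + 29/1 = 101.35813.

101.3581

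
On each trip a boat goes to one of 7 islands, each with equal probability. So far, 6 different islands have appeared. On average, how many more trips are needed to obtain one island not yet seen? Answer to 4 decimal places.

7.0000

Each trip yields a new island with probability (7-6)/7 = 1/7, so the wait is geometric with mean 7/1.
E = 7/1 = 7.00000.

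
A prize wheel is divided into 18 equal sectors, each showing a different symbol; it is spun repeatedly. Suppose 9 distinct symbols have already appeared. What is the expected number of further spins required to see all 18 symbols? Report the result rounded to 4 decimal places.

50.9214

From k distinct to k+1 distinct takes on average 18/(18-k) spins.
Sum over k = 9,...,17: E = 18/9 + 18/8 + 18/7 + ... + 18/2 + 18/1 = 50.92143.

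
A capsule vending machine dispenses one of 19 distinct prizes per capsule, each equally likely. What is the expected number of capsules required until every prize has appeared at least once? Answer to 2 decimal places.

Split into phases: going from k distinct to k+1 distinct takes on average 19/(19-k) capsules.
E[T] = 19/19 + 19/18 + 19/17 + ... + 19/2 + 19/1 = 19·H_{19}.
H_{19} = 3.548, so E[T] = 67.407.

67.41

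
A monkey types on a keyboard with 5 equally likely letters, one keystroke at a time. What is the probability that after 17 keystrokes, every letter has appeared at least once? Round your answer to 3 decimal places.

0.889

Let A_i be the event that letter i is missing after 17 keystrokes. By inclusion–exclusion on the A_i,
P(all seen) = Σ_{j=0}^{5} (-1)^j C(5,j)((5-j)/5)^17
= 1.0000 - 0.1126 + 0.0017 - 0.0000 + 0.0000 - 0.0000
= 0.8891.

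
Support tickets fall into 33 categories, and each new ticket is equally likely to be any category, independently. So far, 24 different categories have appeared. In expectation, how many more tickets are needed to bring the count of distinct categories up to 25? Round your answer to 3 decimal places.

From k distinct to k+1 distinct takes on average 33/(33-k) tickets.
Only the k = 24 term is needed: E = 33/9 = 3.6667.

3.667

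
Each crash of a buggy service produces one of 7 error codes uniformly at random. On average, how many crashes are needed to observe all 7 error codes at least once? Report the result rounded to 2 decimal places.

The wait to go from k to k+1 distinct error codes is geometric with mean 7/(7-k).
E[T] = 7/7 + 7/6 + 7/5 + ... + 7/2 + 7/1 = 7·H_{7}.
H_{7} = 2.593, so E[T] = 18.150.

18.15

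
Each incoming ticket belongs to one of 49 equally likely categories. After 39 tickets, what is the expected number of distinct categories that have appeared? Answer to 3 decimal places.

For each category, P(seen in 39 tickets) = 1 - (48/49)^39 = 0.5525.
By linearity of expectation, E[distinct seen] = 49·(1 - (48/49)^39) = 27.0741.

27.074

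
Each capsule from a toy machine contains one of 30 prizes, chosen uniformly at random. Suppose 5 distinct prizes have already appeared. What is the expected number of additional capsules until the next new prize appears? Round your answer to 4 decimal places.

1.2000

Each capsule yields a new prize with probability (30-5)/30 = 25/30, so the wait is geometric with mean 30/25.
E = 30/25 = 1.20000.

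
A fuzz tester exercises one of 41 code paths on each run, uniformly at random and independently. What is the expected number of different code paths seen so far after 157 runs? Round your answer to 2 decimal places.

40.15

For each code path, P(seen in 157 runs) = 1 - (40/41)^157 = 0.979.
By linearity of expectation, E[distinct seen] = 41·(1 - (40/41)^157) = 40.151.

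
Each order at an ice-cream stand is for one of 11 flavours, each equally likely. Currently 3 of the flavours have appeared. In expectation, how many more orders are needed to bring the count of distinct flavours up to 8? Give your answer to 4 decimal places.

The wait to go from k to k+1 distinct flavours is geometric with mean 11/(11-k).
Sum over k = 3,...,7: E = 11/8 + 11/7 + 11/6 + 11/5 + 11/4 = 9.72976.

9.7298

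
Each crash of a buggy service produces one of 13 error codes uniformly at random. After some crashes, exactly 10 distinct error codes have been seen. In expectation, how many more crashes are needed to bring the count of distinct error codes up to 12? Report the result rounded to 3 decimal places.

10.833

From k distinct to k+1 distinct takes on average 13/(13-k) crashes.
Sum over k = 10,...,11: E = 13/3 + 13/2 = 10.8333.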